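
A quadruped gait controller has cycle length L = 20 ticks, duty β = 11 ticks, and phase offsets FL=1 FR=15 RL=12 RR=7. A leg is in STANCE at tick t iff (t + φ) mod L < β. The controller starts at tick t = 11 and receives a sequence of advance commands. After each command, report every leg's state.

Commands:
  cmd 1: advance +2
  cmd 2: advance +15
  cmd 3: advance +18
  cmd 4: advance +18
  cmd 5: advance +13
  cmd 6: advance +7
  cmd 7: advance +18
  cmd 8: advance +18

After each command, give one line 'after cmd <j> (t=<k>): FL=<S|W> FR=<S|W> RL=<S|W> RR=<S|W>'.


after cmd 1 (t=13): FL=W FR=S RL=S RR=S
after cmd 2 (t=28): FL=S FR=S RL=S RR=W
after cmd 3 (t=46): FL=S FR=S RL=W RR=W
after cmd 4 (t=64): FL=S FR=W RL=W RR=W
after cmd 5 (t=77): FL=W FR=W RL=S RR=S
after cmd 6 (t=84): FL=S FR=W RL=W RR=W
after cmd 7 (t=102): FL=S FR=W RL=W RR=S
after cmd 8 (t=120): FL=S FR=W RL=W RR=S

start t=11: FL=W FR=S RL=S RR=W
cmd 1: advance +2 → t=13, phase=(14,8,5,0) → FL=W FR=S RL=S RR=S
cmd 2: advance +15 → t=28, phase=(9,3,0,15) → FL=S FR=S RL=S RR=W
cmd 3: advance +18 → t=46, phase=(7,1,18,13) → FL=S FR=S RL=W RR=W
cmd 4: advance +18 → t=64, phase=(5,19,16,11) → FL=S FR=W RL=W RR=W
cmd 5: advance +13 → t=77, phase=(18,12,9,4) → FL=W FR=W RL=S RR=S
cmd 6: advance +7 → t=84, phase=(5,19,16,11) → FL=S FR=W RL=W RR=W
cmd 7: advance +18 → t=102, phase=(3,17,14,9) → FL=S FR=W RL=W RR=S
cmd 8: advance +18 → t=120, phase=(1,15,12,7) → FL=S FR=W RL=W RR=S


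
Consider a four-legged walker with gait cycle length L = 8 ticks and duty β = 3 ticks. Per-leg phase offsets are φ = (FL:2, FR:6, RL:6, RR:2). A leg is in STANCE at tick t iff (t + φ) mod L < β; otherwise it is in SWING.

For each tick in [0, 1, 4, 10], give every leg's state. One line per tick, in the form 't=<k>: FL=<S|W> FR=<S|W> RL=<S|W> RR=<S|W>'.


t=0: FL=S FR=W RL=W RR=S
t=1: FL=W FR=W RL=W RR=W
t=4: FL=W FR=S RL=S RR=W
t=10: FL=W FR=S RL=S RR=W

t=0: phase=(2,6,6,2) vs β=3 → FL=S FR=W RL=W RR=S
t=1: phase=(3,7,7,3) vs β=3 → FL=W FR=W RL=W RR=W
t=4: phase=(6,2,2,6) vs β=3 → FL=W FR=S RL=S RR=W
t=10: phase=(4,0,0,4) vs β=3 → FL=W FR=S RL=S RR=W


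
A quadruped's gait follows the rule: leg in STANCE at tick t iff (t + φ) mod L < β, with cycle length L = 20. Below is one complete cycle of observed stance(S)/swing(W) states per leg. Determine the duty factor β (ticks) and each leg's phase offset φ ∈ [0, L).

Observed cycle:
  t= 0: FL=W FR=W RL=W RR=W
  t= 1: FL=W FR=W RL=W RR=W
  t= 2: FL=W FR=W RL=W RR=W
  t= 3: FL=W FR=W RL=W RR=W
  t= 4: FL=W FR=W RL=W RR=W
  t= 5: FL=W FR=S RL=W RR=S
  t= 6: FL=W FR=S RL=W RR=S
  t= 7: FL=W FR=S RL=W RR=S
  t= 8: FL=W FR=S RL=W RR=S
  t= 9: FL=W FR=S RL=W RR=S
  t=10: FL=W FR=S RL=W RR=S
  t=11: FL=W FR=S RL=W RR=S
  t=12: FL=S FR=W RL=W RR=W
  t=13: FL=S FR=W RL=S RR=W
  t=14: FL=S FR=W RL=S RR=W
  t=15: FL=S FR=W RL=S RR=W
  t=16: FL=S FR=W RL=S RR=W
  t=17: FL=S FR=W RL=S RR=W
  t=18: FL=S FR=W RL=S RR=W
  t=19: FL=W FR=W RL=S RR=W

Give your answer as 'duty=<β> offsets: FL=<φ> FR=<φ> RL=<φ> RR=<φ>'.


duty=7 offsets: FL=8 FR=15 RL=7 RR=15

duty β = stance ticks per leg = 7
FL: stance ticks = 7; W→S at t=12 → φ=8
FR: stance ticks = 7; W→S at t=5 → φ=15
RL: stance ticks = 7; W→S at t=13 → φ=7
RR: stance ticks = 7; W→S at t=5 → φ=15


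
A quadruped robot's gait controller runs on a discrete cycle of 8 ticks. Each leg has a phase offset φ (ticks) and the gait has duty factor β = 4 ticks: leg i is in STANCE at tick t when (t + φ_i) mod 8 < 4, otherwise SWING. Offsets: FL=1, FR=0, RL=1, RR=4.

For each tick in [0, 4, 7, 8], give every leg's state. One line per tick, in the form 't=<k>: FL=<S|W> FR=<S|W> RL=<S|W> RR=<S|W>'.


t=0: FL=S FR=S RL=S RR=W
t=4: FL=W FR=W RL=W RR=S
t=7: FL=S FR=W RL=S RR=S
t=8: FL=S FR=S RL=S RR=W

t=0: phase=(1,0,1,4) vs β=4 → FL=S FR=S RL=S RR=W
t=4: phase=(5,4,5,0) vs β=4 → FL=W FR=W RL=W RR=S
t=7: phase=(0,7,0,3) vs β=4 → FL=S FR=W RL=S RR=S
t=8: phase=(1,0,1,4) vs β=4 → FL=S FR=S RL=S RR=W


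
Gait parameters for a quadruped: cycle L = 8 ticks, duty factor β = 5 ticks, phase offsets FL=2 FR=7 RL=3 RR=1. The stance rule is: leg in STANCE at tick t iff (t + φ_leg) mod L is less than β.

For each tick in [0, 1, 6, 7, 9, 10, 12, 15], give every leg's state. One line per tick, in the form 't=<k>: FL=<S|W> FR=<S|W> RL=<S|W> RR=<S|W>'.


t=0: phase=(2,7,3,1) vs β=5 → FL=S FR=W RL=S RR=S
t=1: phase=(3,0,4,2) vs β=5 → FL=S FR=S RL=S RR=S
t=6: phase=(0,5,1,7) vs β=5 → FL=S FR=W RL=S RR=W
t=7: phase=(1,6,2,0) vs β=5 → FL=S FR=W RL=S RR=S
t=9: phase=(3,0,4,2) vs β=5 → FL=S FR=S RL=S RR=S
t=10: phase=(4,1,5,3) vs β=5 → FL=S FR=S RL=W RR=S
t=12: phase=(6,3,7,5) vs β=5 → FL=W FR=S RL=W RR=W
t=15: phase=(1,6,2,0) vs β=5 → FL=S FR=W RL=S RR=S

t=0: FL=S FR=W RL=S RR=S
t=1: FL=S FR=S RL=S RR=S
t=6: FL=S FR=W RL=S RR=W
t=7: FL=S FR=W RL=S RR=S
t=9: FL=S FR=S RL=S RR=S
t=10: FL=S FR=S RL=W RR=S
t=12: FL=W FR=S RL=W RR=W
t=15: FL=S FR=W RL=S RR=S


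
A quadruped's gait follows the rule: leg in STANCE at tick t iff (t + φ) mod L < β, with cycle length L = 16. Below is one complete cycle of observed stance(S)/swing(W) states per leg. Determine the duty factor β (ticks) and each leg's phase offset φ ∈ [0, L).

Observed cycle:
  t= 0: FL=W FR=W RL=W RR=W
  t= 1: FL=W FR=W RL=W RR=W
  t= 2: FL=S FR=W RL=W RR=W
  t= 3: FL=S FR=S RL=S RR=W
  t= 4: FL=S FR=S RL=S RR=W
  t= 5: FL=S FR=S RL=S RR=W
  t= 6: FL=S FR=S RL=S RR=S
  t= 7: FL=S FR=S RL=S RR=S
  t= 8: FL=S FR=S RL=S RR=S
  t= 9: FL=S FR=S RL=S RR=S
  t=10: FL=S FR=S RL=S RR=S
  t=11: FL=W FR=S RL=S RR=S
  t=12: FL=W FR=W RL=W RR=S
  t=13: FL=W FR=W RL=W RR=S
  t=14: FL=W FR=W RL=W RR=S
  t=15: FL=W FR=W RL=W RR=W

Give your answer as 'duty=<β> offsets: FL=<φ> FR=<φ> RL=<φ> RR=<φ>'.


duty=9 offsets: FL=14 FR=13 RL=13 RR=10

duty β = stance ticks per leg = 9
FL: stance ticks = 9; W→S at t=2 → φ=14
FR: stance ticks = 9; W→S at t=3 → φ=13
RL: stance ticks = 9; W→S at t=3 → φ=13
RR: stance ticks = 9; W→S at t=6 → φ=10


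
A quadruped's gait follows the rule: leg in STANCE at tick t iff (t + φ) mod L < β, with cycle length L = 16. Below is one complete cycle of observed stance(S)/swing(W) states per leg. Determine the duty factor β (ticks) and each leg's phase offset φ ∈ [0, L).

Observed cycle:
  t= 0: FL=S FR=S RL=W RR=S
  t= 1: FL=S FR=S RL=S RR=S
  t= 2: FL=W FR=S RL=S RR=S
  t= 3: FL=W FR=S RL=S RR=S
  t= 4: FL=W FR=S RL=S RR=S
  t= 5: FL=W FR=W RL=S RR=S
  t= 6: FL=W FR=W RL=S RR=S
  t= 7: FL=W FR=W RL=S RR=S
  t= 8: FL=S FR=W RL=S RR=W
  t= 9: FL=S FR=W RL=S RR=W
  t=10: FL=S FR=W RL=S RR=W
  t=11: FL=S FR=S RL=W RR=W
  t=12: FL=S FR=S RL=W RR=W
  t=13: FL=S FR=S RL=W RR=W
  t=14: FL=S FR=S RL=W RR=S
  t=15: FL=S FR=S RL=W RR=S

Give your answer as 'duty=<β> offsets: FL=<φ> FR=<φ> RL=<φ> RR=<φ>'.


duty=10 offsets: FL=8 FR=5 RL=15 RR=2

duty β = stance ticks per leg = 10
FL: stance ticks = 10; W→S at t=8 → φ=8
FR: stance ticks = 10; W→S at t=11 → φ=5
RL: stance ticks = 10; W→S at t=1 → φ=15
RR: stance ticks = 10; W→S at t=14 → φ=2


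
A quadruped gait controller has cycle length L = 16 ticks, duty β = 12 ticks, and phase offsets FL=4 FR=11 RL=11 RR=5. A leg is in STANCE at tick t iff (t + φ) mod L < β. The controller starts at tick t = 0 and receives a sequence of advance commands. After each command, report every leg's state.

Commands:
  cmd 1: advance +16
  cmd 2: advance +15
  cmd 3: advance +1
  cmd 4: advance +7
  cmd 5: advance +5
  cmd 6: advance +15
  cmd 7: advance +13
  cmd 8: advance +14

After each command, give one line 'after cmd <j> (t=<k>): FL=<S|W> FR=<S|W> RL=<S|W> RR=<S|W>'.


start t=0: FL=S FR=S RL=S RR=S
cmd 1: advance +16 → t=16, phase=(4,11,11,5) → FL=S FR=S RL=S RR=S
cmd 2: advance +15 → t=31, phase=(3,10,10,4) → FL=S FR=S RL=S RR=S
cmd 3: advance +1 → t=32, phase=(4,11,11,5) → FL=S FR=S RL=S RR=S
cmd 4: advance +7 → t=39, phase=(11,2,2,12) → FL=S FR=S RL=S RR=W
cmd 5: advance +5 → t=44, phase=(0,7,7,1) → FL=S FR=S RL=S RR=S
cmd 6: advance +15 → t=59, phase=(15,6,6,0) → FL=W FR=S RL=S RR=S
cmd 7: advance +13 → t=72, phase=(12,3,3,13) → FL=W FR=S RL=S RR=W
cmd 8: advance +14 → t=86, phase=(10,1,1,11) → FL=S FR=S RL=S RR=S

after cmd 1 (t=16): FL=S FR=S RL=S RR=S
after cmd 2 (t=31): FL=S FR=S RL=S RR=S
after cmd 3 (t=32): FL=S FR=S RL=S RR=S
after cmd 4 (t=39): FL=S FR=S RL=S RR=W
after cmd 5 (t=44): FL=S FR=S RL=S RR=S
after cmd 6 (t=59): FL=W FR=S RL=S RR=S
after cmd 7 (t=72): FL=W FR=S RL=S RR=W
after cmd 8 (t=86): FL=S FR=S RL=S RR=S


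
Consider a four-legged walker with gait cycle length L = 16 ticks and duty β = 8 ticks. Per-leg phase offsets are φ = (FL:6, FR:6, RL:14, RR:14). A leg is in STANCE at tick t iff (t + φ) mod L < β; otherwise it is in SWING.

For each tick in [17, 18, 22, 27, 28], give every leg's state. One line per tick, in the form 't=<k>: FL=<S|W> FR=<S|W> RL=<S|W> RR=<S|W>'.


t=17: FL=S FR=S RL=W RR=W
t=18: FL=W FR=W RL=S RR=S
t=22: FL=W FR=W RL=S RR=S
t=27: FL=S FR=S RL=W RR=W
t=28: FL=S FR=S RL=W RR=W

t=17: phase=(7,7,15,15) vs β=8 → FL=S FR=S RL=W RR=W
t=18: phase=(8,8,0,0) vs β=8 → FL=W FR=W RL=S RR=S
t=22: phase=(12,12,4,4) vs β=8 → FL=W FR=W RL=S RR=S
t=27: phase=(1,1,9,9) vs β=8 → FL=S FR=S RL=W RR=W
t=28: phase=(2,2,10,10) vs β=8 → FL=S FR=S RL=W RR=W


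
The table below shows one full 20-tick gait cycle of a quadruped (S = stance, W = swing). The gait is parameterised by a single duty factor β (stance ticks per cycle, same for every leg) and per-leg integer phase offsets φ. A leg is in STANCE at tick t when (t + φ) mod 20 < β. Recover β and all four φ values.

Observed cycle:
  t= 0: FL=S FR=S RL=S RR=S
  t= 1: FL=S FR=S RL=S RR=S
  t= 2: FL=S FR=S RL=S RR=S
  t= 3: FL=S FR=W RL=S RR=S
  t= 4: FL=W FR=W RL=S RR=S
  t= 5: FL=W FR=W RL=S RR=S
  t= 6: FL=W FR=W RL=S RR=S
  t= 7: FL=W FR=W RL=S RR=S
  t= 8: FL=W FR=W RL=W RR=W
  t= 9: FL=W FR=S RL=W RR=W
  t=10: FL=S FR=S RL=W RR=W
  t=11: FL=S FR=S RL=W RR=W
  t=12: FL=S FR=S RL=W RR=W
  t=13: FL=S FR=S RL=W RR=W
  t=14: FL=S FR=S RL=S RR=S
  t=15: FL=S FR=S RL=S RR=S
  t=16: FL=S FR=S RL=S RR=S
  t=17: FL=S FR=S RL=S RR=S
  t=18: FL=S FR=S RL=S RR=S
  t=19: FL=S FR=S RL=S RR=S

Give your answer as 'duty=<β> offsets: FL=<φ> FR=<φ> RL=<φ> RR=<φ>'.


duty=14 offsets: FL=10 FR=11 RL=6 RR=6

duty β = stance ticks per leg = 14
FL: stance ticks = 14; W→S at t=10 → φ=10
FR: stance ticks = 14; W→S at t=9 → φ=11
RL: stance ticks = 14; W→S at t=14 → φ=6
RR: stance ticks = 14; W→S at t=14 → φ=6


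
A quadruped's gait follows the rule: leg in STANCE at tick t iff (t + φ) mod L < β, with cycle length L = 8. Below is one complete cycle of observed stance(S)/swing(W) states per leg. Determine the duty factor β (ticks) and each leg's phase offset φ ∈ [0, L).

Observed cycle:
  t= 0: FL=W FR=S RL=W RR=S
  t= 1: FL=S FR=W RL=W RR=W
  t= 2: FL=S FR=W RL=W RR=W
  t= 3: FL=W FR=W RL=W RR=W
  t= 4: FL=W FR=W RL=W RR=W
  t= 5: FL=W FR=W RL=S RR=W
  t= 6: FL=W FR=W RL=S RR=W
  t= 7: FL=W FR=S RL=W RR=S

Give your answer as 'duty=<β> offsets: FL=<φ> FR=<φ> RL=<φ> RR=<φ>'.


duty β = stance ticks per leg = 2
FL: stance ticks = 2; W→S at t=1 → φ=7
FR: stance ticks = 2; W→S at t=7 → φ=1
RL: stance ticks = 2; W→S at t=5 → φ=3
RR: stance ticks = 2; W→S at t=7 → φ=1

duty=2 offsets: FL=7 FR=1 RL=3 RR=1


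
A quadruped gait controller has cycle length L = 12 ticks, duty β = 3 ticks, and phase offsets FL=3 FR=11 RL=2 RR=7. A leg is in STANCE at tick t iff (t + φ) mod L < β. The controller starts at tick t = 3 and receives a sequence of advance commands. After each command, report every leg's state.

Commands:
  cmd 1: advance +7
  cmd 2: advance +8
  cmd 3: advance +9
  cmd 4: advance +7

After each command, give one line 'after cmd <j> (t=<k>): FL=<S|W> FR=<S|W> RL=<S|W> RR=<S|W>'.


start t=3: FL=W FR=S RL=W RR=W
cmd 1: advance +7 → t=10, phase=(1,9,0,5) → FL=S FR=W RL=S RR=W
cmd 2: advance +8 → t=18, phase=(9,5,8,1) → FL=W FR=W RL=W RR=S
cmd 3: advance +9 → t=27, phase=(6,2,5,10) → FL=W FR=S RL=W RR=W
cmd 4: advance +7 → t=34, phase=(1,9,0,5) → FL=S FR=W RL=S RR=W

after cmd 1 (t=10): FL=S FR=W RL=S RR=W
after cmd 2 (t=18): FL=W FR=W RL=W RR=S
after cmd 3 (t=27): FL=W FR=S RL=W RR=W
after cmd 4 (t=34): FL=S FR=W RL=S RR=W


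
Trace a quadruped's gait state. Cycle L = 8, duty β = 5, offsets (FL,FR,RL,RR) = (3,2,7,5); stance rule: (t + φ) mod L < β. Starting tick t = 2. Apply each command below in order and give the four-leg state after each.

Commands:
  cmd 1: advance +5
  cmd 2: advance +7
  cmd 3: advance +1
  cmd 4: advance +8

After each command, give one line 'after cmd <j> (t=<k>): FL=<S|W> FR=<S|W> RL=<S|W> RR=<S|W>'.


start t=2: FL=W FR=S RL=S RR=W
cmd 1: advance +5 → t=7, phase=(2,1,6,4) → FL=S FR=S RL=W RR=S
cmd 2: advance +7 → t=14, phase=(1,0,5,3) → FL=S FR=S RL=W RR=S
cmd 3: advance +1 → t=15, phase=(2,1,6,4) → FL=S FR=S RL=W RR=S
cmd 4: advance +8 → t=23, phase=(2,1,6,4) → FL=S FR=S RL=W RR=S

after cmd 1 (t=7): FL=S FR=S RL=W RR=S
after cmd 2 (t=14): FL=S FR=S RL=W RR=S
after cmd 3 (t=15): FL=S FR=S RL=W RR=S
after cmd 4 (t=23): FL=S FR=S RL=W RR=S


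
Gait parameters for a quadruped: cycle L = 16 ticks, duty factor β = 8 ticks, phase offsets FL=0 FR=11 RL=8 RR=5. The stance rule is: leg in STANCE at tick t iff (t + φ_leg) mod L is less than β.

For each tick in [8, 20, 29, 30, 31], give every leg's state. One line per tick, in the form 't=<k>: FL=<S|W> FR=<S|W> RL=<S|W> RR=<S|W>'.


t=8: FL=W FR=S RL=S RR=W
t=20: FL=S FR=W RL=W RR=W
t=29: FL=W FR=W RL=S RR=S
t=30: FL=W FR=W RL=S RR=S
t=31: FL=W FR=W RL=S RR=S

t=8: phase=(8,3,0,13) vs β=8 → FL=W FR=S RL=S RR=W
t=20: phase=(4,15,12,9) vs β=8 → FL=S FR=W RL=W RR=W
t=29: phase=(13,8,5,2) vs β=8 → FL=W FR=W RL=S RR=S
t=30: phase=(14,9,6,3) vs β=8 → FL=W FR=W RL=S RR=S
t=31: phase=(15,10,7,4) vs β=8 → FL=W FR=W RL=S RR=S


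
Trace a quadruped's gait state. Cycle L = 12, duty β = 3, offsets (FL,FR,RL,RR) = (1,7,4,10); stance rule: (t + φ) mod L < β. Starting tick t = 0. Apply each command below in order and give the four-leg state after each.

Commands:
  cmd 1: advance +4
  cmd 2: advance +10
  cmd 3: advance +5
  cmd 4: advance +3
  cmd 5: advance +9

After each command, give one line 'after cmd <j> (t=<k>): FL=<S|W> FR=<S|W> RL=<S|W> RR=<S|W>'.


start t=0: FL=S FR=W RL=W RR=W
cmd 1: advance +4 → t=4, phase=(5,11,8,2) → FL=W FR=W RL=W RR=S
cmd 2: advance +10 → t=14, phase=(3,9,6,0) → FL=W FR=W RL=W RR=S
cmd 3: advance +5 → t=19, phase=(8,2,11,5) → FL=W FR=S RL=W RR=W
cmd 4: advance +3 → t=22, phase=(11,5,2,8) → FL=W FR=W RL=S RR=W
cmd 5: advance +9 → t=31, phase=(8,2,11,5) → FL=W FR=S RL=W RR=W

after cmd 1 (t=4): FL=W FR=W RL=W RR=S
after cmd 2 (t=14): FL=W FR=W RL=W RR=S
after cmd 3 (t=19): FL=W FR=S RL=W RR=W
after cmd 4 (t=22): FL=W FR=W RL=S RR=W
after cmd 5 (t=31): FL=W FR=S RL=W RR=W


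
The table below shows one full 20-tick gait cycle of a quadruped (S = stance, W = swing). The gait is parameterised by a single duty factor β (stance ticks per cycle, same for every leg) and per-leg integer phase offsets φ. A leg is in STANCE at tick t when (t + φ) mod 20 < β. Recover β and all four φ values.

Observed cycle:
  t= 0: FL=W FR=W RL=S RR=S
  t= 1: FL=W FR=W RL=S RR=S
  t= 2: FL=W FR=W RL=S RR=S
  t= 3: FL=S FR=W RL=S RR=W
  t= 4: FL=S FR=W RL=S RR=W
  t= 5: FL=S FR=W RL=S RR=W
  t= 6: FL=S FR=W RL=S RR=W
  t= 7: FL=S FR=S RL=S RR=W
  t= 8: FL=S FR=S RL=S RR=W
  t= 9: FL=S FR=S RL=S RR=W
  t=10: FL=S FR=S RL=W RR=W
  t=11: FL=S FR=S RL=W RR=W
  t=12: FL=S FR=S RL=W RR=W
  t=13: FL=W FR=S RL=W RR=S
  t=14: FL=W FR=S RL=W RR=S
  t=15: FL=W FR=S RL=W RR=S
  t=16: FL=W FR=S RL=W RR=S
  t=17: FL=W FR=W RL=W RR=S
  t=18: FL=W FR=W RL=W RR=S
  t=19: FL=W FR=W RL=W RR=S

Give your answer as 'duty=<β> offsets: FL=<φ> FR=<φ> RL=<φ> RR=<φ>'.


duty β = stance ticks per leg = 10
FL: stance ticks = 10; W→S at t=3 → φ=17
FR: stance ticks = 10; W→S at t=7 → φ=13
RL: stance ticks = 10; W→S at t=0 → φ=0
RR: stance ticks = 10; W→S at t=13 → φ=7

duty=10 offsets: FL=17 FR=13 RL=0 RR=7


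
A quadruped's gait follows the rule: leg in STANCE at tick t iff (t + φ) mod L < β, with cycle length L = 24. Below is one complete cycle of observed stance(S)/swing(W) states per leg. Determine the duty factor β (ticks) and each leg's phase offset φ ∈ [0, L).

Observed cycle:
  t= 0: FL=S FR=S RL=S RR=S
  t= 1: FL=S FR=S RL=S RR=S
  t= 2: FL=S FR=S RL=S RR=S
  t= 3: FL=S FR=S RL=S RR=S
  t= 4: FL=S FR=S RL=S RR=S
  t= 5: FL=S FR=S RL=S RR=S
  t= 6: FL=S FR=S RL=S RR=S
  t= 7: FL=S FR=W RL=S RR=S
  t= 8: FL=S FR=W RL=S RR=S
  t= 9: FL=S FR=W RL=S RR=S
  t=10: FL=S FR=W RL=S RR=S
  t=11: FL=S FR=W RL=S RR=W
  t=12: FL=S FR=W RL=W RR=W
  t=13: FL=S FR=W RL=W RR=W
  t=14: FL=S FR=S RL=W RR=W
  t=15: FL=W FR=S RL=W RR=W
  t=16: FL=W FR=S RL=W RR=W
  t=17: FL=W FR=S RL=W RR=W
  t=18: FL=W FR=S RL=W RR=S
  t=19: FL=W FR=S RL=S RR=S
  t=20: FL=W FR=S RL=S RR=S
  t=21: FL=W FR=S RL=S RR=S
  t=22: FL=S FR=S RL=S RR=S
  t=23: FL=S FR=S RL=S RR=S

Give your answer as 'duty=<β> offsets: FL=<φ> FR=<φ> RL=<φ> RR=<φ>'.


duty=17 offsets: FL=2 FR=10 RL=5 RR=6

duty β = stance ticks per leg = 17
FL: stance ticks = 17; W→S at t=22 → φ=2
FR: stance ticks = 17; W→S at t=14 → φ=10
RL: stance ticks = 17; W→S at t=19 → φ=5
RR: stance ticks = 17; W→S at t=18 → φ=6


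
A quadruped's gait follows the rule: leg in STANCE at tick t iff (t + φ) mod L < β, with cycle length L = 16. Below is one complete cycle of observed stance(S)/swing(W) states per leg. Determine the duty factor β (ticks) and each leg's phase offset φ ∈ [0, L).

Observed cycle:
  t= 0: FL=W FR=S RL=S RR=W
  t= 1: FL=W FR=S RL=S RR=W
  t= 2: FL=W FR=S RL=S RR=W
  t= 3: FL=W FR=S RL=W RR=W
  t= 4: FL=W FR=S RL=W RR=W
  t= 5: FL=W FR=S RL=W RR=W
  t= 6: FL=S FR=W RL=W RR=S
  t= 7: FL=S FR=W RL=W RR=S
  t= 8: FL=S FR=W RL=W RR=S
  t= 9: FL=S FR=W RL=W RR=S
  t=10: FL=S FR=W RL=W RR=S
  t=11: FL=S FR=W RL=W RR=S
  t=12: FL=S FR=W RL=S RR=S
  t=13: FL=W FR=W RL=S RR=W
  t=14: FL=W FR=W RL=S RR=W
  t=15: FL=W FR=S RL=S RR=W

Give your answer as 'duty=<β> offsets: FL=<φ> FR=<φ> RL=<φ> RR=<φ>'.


duty β = stance ticks per leg = 7
FL: stance ticks = 7; W→S at t=6 → φ=10
FR: stance ticks = 7; W→S at t=15 → φ=1
RL: stance ticks = 7; W→S at t=12 → φ=4
RR: stance ticks = 7; W→S at t=6 → φ=10

duty=7 offsets: FL=10 FR=1 RL=4 RR=10


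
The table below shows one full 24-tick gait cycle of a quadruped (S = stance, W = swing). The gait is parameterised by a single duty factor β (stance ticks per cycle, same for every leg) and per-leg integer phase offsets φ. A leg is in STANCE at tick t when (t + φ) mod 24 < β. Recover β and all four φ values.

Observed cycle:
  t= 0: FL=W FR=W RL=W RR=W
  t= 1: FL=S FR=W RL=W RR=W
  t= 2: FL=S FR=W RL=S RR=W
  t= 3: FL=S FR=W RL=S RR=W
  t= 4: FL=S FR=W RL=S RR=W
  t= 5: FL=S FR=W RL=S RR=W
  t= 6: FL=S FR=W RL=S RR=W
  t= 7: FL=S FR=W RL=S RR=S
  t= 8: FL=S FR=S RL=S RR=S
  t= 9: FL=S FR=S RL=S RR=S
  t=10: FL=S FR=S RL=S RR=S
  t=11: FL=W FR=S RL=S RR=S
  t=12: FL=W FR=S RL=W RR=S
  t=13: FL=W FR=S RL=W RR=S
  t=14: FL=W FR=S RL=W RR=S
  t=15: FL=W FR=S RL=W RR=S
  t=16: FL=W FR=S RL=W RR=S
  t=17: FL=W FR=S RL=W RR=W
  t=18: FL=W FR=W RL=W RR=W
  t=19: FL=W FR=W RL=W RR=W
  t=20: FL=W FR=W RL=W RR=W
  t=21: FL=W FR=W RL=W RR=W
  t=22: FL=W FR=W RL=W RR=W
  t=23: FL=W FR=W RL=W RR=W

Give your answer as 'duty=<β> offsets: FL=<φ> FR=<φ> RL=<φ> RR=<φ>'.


duty β = stance ticks per leg = 10
FL: stance ticks = 10; W→S at t=1 → φ=23
FR: stance ticks = 10; W→S at t=8 → φ=16
RL: stance ticks = 10; W→S at t=2 → φ=22
RR: stance ticks = 10; W→S at t=7 → φ=17

duty=10 offsets: FL=23 FR=16 RL=22 RR=17


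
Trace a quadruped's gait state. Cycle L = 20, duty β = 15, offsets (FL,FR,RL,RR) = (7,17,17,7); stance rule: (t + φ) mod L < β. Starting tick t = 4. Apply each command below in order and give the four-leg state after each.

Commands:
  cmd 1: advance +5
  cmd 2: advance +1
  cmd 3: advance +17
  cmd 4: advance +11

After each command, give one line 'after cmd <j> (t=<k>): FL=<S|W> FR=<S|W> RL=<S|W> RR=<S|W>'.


start t=4: FL=S FR=S RL=S RR=S
cmd 1: advance +5 → t=9, phase=(16,6,6,16) → FL=W FR=S RL=S RR=W
cmd 2: advance +1 → t=10, phase=(17,7,7,17) → FL=W FR=S RL=S RR=W
cmd 3: advance +17 → t=27, phase=(14,4,4,14) → FL=S FR=S RL=S RR=S
cmd 4: advance +11 → t=38, phase=(5,15,15,5) → FL=S FR=W RL=W RR=S

after cmd 1 (t=9): FL=W FR=S RL=S RR=W
after cmd 2 (t=10): FL=W FR=S RL=S RR=W
after cmd 3 (t=27): FL=S FR=S RL=S RR=S
after cmd 4 (t=38): FL=S FR=W RL=W RR=S


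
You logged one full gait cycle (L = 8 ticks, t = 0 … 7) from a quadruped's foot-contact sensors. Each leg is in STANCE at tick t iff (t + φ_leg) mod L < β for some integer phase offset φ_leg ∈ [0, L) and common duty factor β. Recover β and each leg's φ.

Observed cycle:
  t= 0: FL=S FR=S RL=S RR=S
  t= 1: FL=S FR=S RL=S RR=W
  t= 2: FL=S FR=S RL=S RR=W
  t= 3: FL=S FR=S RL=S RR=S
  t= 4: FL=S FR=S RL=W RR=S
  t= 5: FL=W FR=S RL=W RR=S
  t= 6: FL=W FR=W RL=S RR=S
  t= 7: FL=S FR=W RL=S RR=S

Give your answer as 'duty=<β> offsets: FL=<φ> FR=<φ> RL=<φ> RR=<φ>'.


duty β = stance ticks per leg = 6
FL: stance ticks = 6; W→S at t=7 → φ=1
FR: stance ticks = 6; W→S at t=0 → φ=0
RL: stance ticks = 6; W→S at t=6 → φ=2
RR: stance ticks = 6; W→S at t=3 → φ=5

duty=6 offsets: FL=1 FR=0 RL=2 RR=5


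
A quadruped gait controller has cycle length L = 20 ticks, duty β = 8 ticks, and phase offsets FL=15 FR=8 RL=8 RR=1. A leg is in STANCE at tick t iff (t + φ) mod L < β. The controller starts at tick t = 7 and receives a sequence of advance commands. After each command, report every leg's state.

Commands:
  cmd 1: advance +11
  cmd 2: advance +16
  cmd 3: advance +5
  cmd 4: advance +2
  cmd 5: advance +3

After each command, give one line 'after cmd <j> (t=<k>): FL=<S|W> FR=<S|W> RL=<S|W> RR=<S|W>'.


start t=7: FL=S FR=W RL=W RR=W
cmd 1: advance +11 → t=18, phase=(13,6,6,19) → FL=W FR=S RL=S RR=W
cmd 2: advance +16 → t=34, phase=(9,2,2,15) → FL=W FR=S RL=S RR=W
cmd 3: advance +5 → t=39, phase=(14,7,7,0) → FL=W FR=S RL=S RR=S
cmd 4: advance +2 → t=41, phase=(16,9,9,2) → FL=W FR=W RL=W RR=S
cmd 5: advance +3 → t=44, phase=(19,12,12,5) → FL=W FR=W RL=W RR=S

after cmd 1 (t=18): FL=W FR=S RL=S RR=W
after cmd 2 (t=34): FL=W FR=S RL=S RR=W
after cmd 3 (t=39): FL=W FR=S RL=S RR=S
after cmd 4 (t=41): FL=W FR=W RL=W RR=S
after cmd 5 (t=44): FL=W FR=W RL=W RR=S


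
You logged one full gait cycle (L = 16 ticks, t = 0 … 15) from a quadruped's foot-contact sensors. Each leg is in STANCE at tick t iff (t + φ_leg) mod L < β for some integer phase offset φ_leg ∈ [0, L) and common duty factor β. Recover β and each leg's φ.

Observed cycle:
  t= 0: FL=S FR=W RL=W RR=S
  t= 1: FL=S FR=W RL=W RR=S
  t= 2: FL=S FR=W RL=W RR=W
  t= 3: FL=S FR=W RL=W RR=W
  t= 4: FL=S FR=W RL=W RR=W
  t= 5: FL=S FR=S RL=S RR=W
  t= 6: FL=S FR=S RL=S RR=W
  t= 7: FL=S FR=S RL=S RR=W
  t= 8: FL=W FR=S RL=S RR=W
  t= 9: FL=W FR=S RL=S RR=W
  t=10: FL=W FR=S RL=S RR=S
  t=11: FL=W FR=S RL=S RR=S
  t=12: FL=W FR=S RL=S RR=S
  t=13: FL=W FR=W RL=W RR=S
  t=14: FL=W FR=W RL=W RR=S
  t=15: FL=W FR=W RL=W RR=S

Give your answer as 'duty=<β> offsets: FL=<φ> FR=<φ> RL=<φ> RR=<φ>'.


duty=8 offsets: FL=0 FR=11 RL=11 RR=6

duty β = stance ticks per leg = 8
FL: stance ticks = 8; W→S at t=0 → φ=0
FR: stance ticks = 8; W→S at t=5 → φ=11
RL: stance ticks = 8; W→S at t=5 → φ=11
RR: stance ticks = 8; W→S at t=10 → φ=6


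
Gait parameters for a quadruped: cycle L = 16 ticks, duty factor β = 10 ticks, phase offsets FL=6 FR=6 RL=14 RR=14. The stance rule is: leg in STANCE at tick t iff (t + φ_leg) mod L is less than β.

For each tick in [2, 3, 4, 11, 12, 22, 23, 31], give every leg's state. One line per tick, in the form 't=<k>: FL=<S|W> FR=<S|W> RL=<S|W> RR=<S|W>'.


t=2: phase=(8,8,0,0) vs β=10 → FL=S FR=S RL=S RR=S
t=3: phase=(9,9,1,1) vs β=10 → FL=S FR=S RL=S RR=S
t=4: phase=(10,10,2,2) vs β=10 → FL=W FR=W RL=S RR=S
t=11: phase=(1,1,9,9) vs β=10 → FL=S FR=S RL=S RR=S
t=12: phase=(2,2,10,10) vs β=10 → FL=S FR=S RL=W RR=W
t=22: phase=(12,12,4,4) vs β=10 → FL=W FR=W RL=S RR=S
t=23: phase=(13,13,5,5) vs β=10 → FL=W FR=W RL=S RR=S
t=31: phase=(5,5,13,13) vs β=10 → FL=S FR=S RL=W RR=W

t=2: FL=S FR=S RL=S RR=S
t=3: FL=S FR=S RL=S RR=S
t=4: FL=W FR=W RL=S RR=S
t=11: FL=S FR=S RL=S RR=S
t=12: FL=S FR=S RL=W RR=W
t=22: FL=W FR=W RL=S RR=S
t=23: FL=W FR=W RL=S RR=S
t=31: FL=S FR=S RL=W RR=W


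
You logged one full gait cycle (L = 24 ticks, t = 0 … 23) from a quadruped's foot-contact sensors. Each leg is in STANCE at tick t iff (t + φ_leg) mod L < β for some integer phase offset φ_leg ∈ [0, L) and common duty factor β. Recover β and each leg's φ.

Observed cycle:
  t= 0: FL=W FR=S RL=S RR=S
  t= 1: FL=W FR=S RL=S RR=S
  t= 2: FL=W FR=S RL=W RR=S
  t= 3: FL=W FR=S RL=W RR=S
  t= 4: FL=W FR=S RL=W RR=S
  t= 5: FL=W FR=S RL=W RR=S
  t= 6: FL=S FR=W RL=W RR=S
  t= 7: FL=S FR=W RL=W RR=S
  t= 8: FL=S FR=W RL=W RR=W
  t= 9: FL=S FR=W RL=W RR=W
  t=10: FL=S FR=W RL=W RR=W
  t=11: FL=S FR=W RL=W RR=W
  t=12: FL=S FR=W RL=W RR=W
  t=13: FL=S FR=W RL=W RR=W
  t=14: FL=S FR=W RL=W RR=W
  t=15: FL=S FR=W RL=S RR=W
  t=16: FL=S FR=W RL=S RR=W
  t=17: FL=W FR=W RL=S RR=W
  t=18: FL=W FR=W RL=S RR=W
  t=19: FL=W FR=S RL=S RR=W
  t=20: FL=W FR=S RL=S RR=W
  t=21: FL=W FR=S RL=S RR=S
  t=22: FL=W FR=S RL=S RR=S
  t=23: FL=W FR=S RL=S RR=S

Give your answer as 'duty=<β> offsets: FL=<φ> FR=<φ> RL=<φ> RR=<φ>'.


duty β = stance ticks per leg = 11
FL: stance ticks = 11; W→S at t=6 → φ=18
FR: stance ticks = 11; W→S at t=19 → φ=5
RL: stance ticks = 11; W→S at t=15 → φ=9
RR: stance ticks = 11; W→S at t=21 → φ=3

duty=11 offsets: FL=18 FR=5 RL=9 RR=3


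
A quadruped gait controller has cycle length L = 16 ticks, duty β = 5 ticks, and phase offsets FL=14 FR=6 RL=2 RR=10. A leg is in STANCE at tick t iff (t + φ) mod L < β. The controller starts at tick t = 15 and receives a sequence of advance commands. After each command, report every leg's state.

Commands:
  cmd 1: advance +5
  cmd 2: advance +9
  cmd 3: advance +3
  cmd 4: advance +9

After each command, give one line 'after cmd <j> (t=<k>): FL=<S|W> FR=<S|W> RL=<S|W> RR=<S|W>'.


after cmd 1 (t=20): FL=S FR=W RL=W RR=W
after cmd 2 (t=29): FL=W FR=S RL=W RR=W
after cmd 3 (t=32): FL=W FR=W RL=S RR=W
after cmd 4 (t=41): FL=W FR=W RL=W RR=S

start t=15: FL=W FR=W RL=S RR=W
cmd 1: advance +5 → t=20, phase=(2,10,6,14) → FL=S FR=W RL=W RR=W
cmd 2: advance +9 → t=29, phase=(11,3,15,7) → FL=W FR=S RL=W RR=W
cmd 3: advance +3 → t=32, phase=(14,6,2,10) → FL=W FR=W RL=S RR=W
cmd 4: advance +9 → t=41, phase=(7,15,11,3) → FL=W FR=W RL=W RR=S


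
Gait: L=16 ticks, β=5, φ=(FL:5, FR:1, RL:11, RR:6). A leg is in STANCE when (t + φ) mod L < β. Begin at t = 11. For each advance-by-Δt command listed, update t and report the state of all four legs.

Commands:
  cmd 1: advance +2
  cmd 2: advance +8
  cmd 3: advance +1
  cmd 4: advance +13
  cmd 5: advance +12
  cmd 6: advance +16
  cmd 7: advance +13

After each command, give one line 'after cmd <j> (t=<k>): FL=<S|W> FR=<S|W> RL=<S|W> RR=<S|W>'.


after cmd 1 (t=13): FL=S FR=W RL=W RR=S
after cmd 2 (t=21): FL=W FR=W RL=S RR=W
after cmd 3 (t=22): FL=W FR=W RL=S RR=W
after cmd 4 (t=35): FL=W FR=S RL=W RR=W
after cmd 5 (t=47): FL=S FR=S RL=W RR=W
after cmd 6 (t=63): FL=S FR=S RL=W RR=W
after cmd 7 (t=76): FL=S FR=W RL=W RR=S

start t=11: FL=S FR=W RL=W RR=S
cmd 1: advance +2 → t=13, phase=(2,14,8,3) → FL=S FR=W RL=W RR=S
cmd 2: advance +8 → t=21, phase=(10,6,0,11) → FL=W FR=W RL=S RR=W
cmd 3: advance +1 → t=22, phase=(11,7,1,12) → FL=W FR=W RL=S RR=W
cmd 4: advance +13 → t=35, phase=(8,4,14,9) → FL=W FR=S RL=W RR=W
cmd 5: advance +12 → t=47, phase=(4,0,10,5) → FL=S FR=S RL=W RR=W
cmd 6: advance +16 → t=63, phase=(4,0,10,5) → FL=S FR=S RL=W RR=W
cmd 7: advance +13 → t=76, phase=(1,13,7,2) → FL=S FR=W RL=W RR=S


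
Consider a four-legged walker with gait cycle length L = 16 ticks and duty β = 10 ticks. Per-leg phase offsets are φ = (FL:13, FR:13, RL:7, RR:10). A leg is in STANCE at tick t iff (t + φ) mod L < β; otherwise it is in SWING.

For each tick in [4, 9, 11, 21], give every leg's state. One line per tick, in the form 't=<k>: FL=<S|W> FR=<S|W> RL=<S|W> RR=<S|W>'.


t=4: phase=(1,1,11,14) vs β=10 → FL=S FR=S RL=W RR=W
t=9: phase=(6,6,0,3) vs β=10 → FL=S FR=S RL=S RR=S
t=11: phase=(8,8,2,5) vs β=10 → FL=S FR=S RL=S RR=S
t=21: phase=(2,2,12,15) vs β=10 → FL=S FR=S RL=W RR=W

t=4: FL=S FR=S RL=W RR=W
t=9: FL=S FR=S RL=S RR=S
t=11: FL=S FR=S RL=S RR=S
t=21: FL=S FR=S RL=W RR=W


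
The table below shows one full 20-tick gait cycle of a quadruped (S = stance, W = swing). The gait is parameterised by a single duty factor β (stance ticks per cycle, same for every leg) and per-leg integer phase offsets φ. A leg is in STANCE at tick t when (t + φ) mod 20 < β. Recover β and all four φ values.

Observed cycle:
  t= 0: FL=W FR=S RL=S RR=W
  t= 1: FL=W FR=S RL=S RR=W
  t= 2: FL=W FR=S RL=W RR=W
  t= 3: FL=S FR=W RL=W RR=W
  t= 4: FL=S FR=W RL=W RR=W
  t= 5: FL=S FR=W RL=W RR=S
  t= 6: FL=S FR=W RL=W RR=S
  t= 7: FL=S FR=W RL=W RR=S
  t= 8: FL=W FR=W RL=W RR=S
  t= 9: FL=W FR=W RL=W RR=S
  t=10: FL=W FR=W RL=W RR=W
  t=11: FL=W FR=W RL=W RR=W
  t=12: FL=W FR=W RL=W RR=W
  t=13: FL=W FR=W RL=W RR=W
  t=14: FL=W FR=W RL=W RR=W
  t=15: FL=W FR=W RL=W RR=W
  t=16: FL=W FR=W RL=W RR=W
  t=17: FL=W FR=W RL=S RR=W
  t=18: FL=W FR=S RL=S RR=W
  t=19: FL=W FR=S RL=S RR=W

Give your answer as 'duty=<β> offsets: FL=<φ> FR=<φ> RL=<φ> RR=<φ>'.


duty=5 offsets: FL=17 FR=2 RL=3 RR=15

duty β = stance ticks per leg = 5
FL: stance ticks = 5; W→S at t=3 → φ=17
FR: stance ticks = 5; W→S at t=18 → φ=2
RL: stance ticks = 5; W→S at t=17 → φ=3
RR: stance ticks = 5; W→S at t=5 → φ=15


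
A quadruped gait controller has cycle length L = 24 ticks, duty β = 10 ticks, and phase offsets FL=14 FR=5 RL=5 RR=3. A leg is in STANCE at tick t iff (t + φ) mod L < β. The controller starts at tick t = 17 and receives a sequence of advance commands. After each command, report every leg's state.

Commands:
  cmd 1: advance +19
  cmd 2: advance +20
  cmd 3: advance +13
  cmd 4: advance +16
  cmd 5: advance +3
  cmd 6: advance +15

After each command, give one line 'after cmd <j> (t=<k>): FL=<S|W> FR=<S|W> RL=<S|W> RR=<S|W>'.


start t=17: FL=S FR=W RL=W RR=W
cmd 1: advance +19 → t=36, phase=(2,17,17,15) → FL=S FR=W RL=W RR=W
cmd 2: advance +20 → t=56, phase=(22,13,13,11) → FL=W FR=W RL=W RR=W
cmd 3: advance +13 → t=69, phase=(11,2,2,0) → FL=W FR=S RL=S RR=S
cmd 4: advance +16 → t=85, phase=(3,18,18,16) → FL=S FR=W RL=W RR=W
cmd 5: advance +3 → t=88, phase=(6,21,21,19) → FL=S FR=W RL=W RR=W
cmd 6: advance +15 → t=103, phase=(21,12,12,10) → FL=W FR=W RL=W RR=W

after cmd 1 (t=36): FL=S FR=W RL=W RR=W
after cmd 2 (t=56): FL=W FR=W RL=W RR=W
after cmd 3 (t=69): FL=W FR=S RL=S RR=S
after cmd 4 (t=85): FL=S FR=W RL=W RR=W
after cmd 5 (t=88): FL=S FR=W RL=W RR=W
after cmd 6 (t=103): FL=W FR=W RL=W RR=W


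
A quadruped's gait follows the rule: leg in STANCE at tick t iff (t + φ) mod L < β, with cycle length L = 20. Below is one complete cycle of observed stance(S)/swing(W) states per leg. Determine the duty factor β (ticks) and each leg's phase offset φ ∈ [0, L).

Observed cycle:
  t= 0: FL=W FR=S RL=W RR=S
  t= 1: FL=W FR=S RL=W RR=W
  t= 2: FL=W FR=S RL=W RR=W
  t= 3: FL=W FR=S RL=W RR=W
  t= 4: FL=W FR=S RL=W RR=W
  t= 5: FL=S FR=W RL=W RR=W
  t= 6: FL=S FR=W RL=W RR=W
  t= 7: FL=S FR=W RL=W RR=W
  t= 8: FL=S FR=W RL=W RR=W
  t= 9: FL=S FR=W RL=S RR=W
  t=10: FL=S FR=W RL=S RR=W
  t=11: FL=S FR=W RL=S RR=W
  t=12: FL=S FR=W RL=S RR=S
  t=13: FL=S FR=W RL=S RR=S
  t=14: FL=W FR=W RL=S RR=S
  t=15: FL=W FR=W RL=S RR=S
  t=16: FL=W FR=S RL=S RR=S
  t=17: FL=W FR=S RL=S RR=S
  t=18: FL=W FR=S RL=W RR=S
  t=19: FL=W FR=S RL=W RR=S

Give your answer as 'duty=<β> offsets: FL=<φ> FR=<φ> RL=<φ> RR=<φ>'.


duty=9 offsets: FL=15 FR=4 RL=11 RR=8

duty β = stance ticks per leg = 9
FL: stance ticks = 9; W→S at t=5 → φ=15
FR: stance ticks = 9; W→S at t=16 → φ=4
RL: stance ticks = 9; W→S at t=9 → φ=11
RR: stance ticks = 9; W→S at t=12 → φ=8


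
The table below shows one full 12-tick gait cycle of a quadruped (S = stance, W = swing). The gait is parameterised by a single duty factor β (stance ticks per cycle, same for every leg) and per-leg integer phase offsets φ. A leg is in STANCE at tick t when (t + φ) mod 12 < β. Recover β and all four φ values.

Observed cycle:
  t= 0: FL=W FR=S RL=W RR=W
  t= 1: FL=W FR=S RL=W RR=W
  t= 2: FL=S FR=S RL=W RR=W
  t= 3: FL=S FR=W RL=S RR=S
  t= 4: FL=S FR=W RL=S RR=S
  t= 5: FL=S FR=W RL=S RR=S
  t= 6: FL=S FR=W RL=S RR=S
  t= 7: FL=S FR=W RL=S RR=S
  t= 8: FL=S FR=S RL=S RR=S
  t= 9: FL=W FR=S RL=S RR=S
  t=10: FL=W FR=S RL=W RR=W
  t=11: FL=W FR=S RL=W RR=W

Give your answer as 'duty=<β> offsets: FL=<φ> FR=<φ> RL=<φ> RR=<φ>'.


duty=7 offsets: FL=10 FR=4 RL=9 RR=9

duty β = stance ticks per leg = 7
FL: stance ticks = 7; W→S at t=2 → φ=10
FR: stance ticks = 7; W→S at t=8 → φ=4
RL: stance ticks = 7; W→S at t=3 → φ=9
RR: stance ticks = 7; W→S at t=3 → φ=9


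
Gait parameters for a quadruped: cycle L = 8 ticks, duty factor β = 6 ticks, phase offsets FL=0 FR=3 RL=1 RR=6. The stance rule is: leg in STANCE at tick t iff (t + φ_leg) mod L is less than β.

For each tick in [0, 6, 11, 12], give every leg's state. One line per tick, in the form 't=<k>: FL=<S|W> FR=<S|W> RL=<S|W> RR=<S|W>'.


t=0: phase=(0,3,1,6) vs β=6 → FL=S FR=S RL=S RR=W
t=6: phase=(6,1,7,4) vs β=6 → FL=W FR=S RL=W RR=S
t=11: phase=(3,6,4,1) vs β=6 → FL=S FR=W RL=S RR=S
t=12: phase=(4,7,5,2) vs β=6 → FL=S FR=W RL=S RR=S

t=0: FL=S FR=S RL=S RR=W
t=6: FL=W FR=S RL=W RR=S
t=11: FL=S FR=W RL=S RR=S
t=12: FL=S FR=W RL=S RR=S


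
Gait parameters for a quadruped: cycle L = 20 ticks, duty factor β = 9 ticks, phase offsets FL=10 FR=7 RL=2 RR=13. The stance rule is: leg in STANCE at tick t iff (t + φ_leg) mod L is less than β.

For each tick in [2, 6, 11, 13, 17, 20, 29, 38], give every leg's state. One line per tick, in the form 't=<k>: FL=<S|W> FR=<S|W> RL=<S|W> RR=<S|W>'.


t=2: phase=(12,9,4,15) vs β=9 → FL=W FR=W RL=S RR=W
t=6: phase=(16,13,8,19) vs β=9 → FL=W FR=W RL=S RR=W
t=11: phase=(1,18,13,4) vs β=9 → FL=S FR=W RL=W RR=S
t=13: phase=(3,0,15,6) vs β=9 → FL=S FR=S RL=W RR=S
t=17: phase=(7,4,19,10) vs β=9 → FL=S FR=S RL=W RR=W
t=20: phase=(10,7,2,13) vs β=9 → FL=W FR=S RL=S RR=W
t=29: phase=(19,16,11,2) vs β=9 → FL=W FR=W RL=W RR=S
t=38: phase=(8,5,0,11) vs β=9 → FL=S FR=S RL=S RR=W

t=2: FL=W FR=W RL=S RR=W
t=6: FL=W FR=W RL=S RR=W
t=11: FL=S FR=W RL=W RR=S
t=13: FL=S FR=S RL=W RR=S
t=17: FL=S FR=S RL=W RR=W
t=20: FL=W FR=S RL=S RR=W
t=29: FL=W FR=W RL=W RR=S
t=38: FL=S FR=S RL=S RR=W


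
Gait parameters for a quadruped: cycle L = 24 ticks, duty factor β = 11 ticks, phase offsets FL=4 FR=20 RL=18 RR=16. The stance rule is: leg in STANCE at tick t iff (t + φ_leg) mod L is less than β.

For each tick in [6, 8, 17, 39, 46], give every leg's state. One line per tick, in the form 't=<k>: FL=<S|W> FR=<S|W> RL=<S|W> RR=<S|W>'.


t=6: phase=(10,2,0,22) vs β=11 → FL=S FR=S RL=S RR=W
t=8: phase=(12,4,2,0) vs β=11 → FL=W FR=S RL=S RR=S
t=17: phase=(21,13,11,9) vs β=11 → FL=W FR=W RL=W RR=S
t=39: phase=(19,11,9,7) vs β=11 → FL=W FR=W RL=S RR=S
t=46: phase=(2,18,16,14) vs β=11 → FL=S FR=W RL=W RR=W

t=6: FL=S FR=S RL=S RR=W
t=8: FL=W FR=S RL=S RR=S
t=17: FL=W FR=W RL=W RR=S
t=39: FL=W FR=W RL=S RR=S
t=46: FL=S FR=W RL=W RR=W


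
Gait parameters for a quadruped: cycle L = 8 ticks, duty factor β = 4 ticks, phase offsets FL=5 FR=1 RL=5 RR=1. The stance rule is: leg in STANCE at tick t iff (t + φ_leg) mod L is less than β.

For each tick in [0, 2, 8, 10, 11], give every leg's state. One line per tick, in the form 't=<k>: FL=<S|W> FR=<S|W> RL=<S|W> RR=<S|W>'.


t=0: FL=W FR=S RL=W RR=S
t=2: FL=W FR=S RL=W RR=S
t=8: FL=W FR=S RL=W RR=S
t=10: FL=W FR=S RL=W RR=S
t=11: FL=S FR=W RL=S RR=W

t=0: phase=(5,1,5,1) vs β=4 → FL=W FR=S RL=W RR=S
t=2: phase=(7,3,7,3) vs β=4 → FL=W FR=S RL=W RR=S
t=8: phase=(5,1,5,1) vs β=4 → FL=W FR=S RL=W RR=S
t=10: phase=(7,3,7,3) vs β=4 → FL=W FR=S RL=W RR=S
t=11: phase=(0,4,0,4) vs β=4 → FL=S FR=W RL=S RR=W


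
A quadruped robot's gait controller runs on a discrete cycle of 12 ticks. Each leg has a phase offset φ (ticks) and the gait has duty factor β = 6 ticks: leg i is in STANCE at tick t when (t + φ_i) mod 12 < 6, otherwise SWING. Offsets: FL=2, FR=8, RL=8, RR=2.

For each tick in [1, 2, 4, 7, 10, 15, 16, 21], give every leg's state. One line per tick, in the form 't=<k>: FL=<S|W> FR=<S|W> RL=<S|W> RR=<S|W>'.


t=1: FL=S FR=W RL=W RR=S
t=2: FL=S FR=W RL=W RR=S
t=4: FL=W FR=S RL=S RR=W
t=7: FL=W FR=S RL=S RR=W
t=10: FL=S FR=W RL=W RR=S
t=15: FL=S FR=W RL=W RR=S
t=16: FL=W FR=S RL=S RR=W
t=21: FL=W FR=S RL=S RR=W

t=1: phase=(3,9,9,3) vs β=6 → FL=S FR=W RL=W RR=S
t=2: phase=(4,10,10,4) vs β=6 → FL=S FR=W RL=W RR=S
t=4: phase=(6,0,0,6) vs β=6 → FL=W FR=S RL=S RR=W
t=7: phase=(9,3,3,9) vs β=6 → FL=W FR=S RL=S RR=W
t=10: phase=(0,6,6,0) vs β=6 → FL=S FR=W RL=W RR=S
t=15: phase=(5,11,11,5) vs β=6 → FL=S FR=W RL=W RR=S
t=16: phase=(6,0,0,6) vs β=6 → FL=W FR=S RL=S RR=W
t=21: phase=(11,5,5,11) vs β=6 → FL=W FR=S RL=S RR=W


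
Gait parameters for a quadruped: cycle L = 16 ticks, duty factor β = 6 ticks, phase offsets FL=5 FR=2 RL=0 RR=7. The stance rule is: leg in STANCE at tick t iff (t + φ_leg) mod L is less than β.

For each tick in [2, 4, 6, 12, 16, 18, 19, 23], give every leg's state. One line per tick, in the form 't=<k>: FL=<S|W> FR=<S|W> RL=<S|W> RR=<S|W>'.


t=2: FL=W FR=S RL=S RR=W
t=4: FL=W FR=W RL=S RR=W
t=6: FL=W FR=W RL=W RR=W
t=12: FL=S FR=W RL=W RR=S
t=16: FL=S FR=S RL=S RR=W
t=18: FL=W FR=S RL=S RR=W
t=19: FL=W FR=S RL=S RR=W
t=23: FL=W FR=W RL=W RR=W

t=2: phase=(7,4,2,9) vs β=6 → FL=W FR=S RL=S RR=W
t=4: phase=(9,6,4,11) vs β=6 → FL=W FR=W RL=S RR=W
t=6: phase=(11,8,6,13) vs β=6 → FL=W FR=W RL=W RR=W
t=12: phase=(1,14,12,3) vs β=6 → FL=S FR=W RL=W RR=S
t=16: phase=(5,2,0,7) vs β=6 → FL=S FR=S RL=S RR=W
t=18: phase=(7,4,2,9) vs β=6 → FL=W FR=S RL=S RR=W
t=19: phase=(8,5,3,10) vs β=6 → FL=W FR=S RL=S RR=W
t=23: phase=(12,9,7,14) vs β=6 → FL=W FR=W RL=W RR=W


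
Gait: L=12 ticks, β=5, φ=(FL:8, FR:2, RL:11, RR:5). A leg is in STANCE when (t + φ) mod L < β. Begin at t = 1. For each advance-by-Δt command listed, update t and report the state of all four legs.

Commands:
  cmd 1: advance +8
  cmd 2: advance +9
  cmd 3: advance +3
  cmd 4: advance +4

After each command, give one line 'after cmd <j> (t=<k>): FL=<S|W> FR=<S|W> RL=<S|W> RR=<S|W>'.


after cmd 1 (t=9): FL=W FR=W RL=W RR=S
after cmd 2 (t=18): FL=S FR=W RL=W RR=W
after cmd 3 (t=21): FL=W FR=W RL=W RR=S
after cmd 4 (t=25): FL=W FR=S RL=S RR=W

start t=1: FL=W FR=S RL=S RR=W
cmd 1: advance +8 → t=9, phase=(5,11,8,2) → FL=W FR=W RL=W RR=S
cmd 2: advance +9 → t=18, phase=(2,8,5,11) → FL=S FR=W RL=W RR=W
cmd 3: advance +3 → t=21, phase=(5,11,8,2) → FL=W FR=W RL=W RR=S
cmd 4: advance +4 → t=25, phase=(9,3,0,6) → FL=W FR=S RL=S RR=W


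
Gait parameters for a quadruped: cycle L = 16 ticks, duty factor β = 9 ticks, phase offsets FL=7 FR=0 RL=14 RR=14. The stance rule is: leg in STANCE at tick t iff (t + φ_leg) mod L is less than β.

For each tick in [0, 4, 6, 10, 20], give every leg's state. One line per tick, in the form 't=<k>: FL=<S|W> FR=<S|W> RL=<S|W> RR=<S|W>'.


t=0: phase=(7,0,14,14) vs β=9 → FL=S FR=S RL=W RR=W
t=4: phase=(11,4,2,2) vs β=9 → FL=W FR=S RL=S RR=S
t=6: phase=(13,6,4,4) vs β=9 → FL=W FR=S RL=S RR=S
t=10: phase=(1,10,8,8) vs β=9 → FL=S FR=W RL=S RR=S
t=20: phase=(11,4,2,2) vs β=9 → FL=W FR=S RL=S RR=S

t=0: FL=S FR=S RL=W RR=W
t=4: FL=W FR=S RL=S RR=S
t=6: FL=W FR=S RL=S RR=S
t=10: FL=S FR=W RL=S RR=S
t=20: FL=W FR=S RL=S RR=S
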